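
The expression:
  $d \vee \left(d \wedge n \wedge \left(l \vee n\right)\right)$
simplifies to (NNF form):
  $d$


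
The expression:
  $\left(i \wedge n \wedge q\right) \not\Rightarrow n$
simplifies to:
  $\text{False}$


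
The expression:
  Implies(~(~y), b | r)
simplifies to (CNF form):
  b | r | ~y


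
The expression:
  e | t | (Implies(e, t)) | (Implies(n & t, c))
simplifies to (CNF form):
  True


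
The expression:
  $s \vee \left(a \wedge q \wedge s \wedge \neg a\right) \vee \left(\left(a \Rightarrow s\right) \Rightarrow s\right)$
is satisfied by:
  {a: True, s: True}
  {a: True, s: False}
  {s: True, a: False}


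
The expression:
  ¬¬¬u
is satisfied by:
  {u: False}


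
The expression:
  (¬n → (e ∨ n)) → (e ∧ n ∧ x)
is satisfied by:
  {x: True, n: False, e: False}
  {x: False, n: False, e: False}
  {n: True, e: True, x: True}


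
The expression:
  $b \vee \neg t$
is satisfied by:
  {b: True, t: False}
  {t: False, b: False}
  {t: True, b: True}


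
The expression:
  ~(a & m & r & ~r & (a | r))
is always true.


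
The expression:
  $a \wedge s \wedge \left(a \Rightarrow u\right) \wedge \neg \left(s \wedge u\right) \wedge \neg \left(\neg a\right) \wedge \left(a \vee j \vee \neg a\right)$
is never true.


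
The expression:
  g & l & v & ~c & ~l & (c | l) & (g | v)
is never true.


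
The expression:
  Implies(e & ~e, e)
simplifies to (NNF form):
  True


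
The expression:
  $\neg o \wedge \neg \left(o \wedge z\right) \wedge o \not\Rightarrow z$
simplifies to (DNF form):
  $\text{False}$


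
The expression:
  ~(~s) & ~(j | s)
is never true.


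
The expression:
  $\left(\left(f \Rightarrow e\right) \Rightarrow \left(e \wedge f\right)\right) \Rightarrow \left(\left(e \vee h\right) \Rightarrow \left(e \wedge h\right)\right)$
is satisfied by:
  {h: False, f: False, e: False}
  {e: True, h: False, f: False}
  {h: True, e: False, f: False}
  {e: True, h: True, f: False}
  {f: True, e: False, h: False}
  {f: True, e: True, h: True}


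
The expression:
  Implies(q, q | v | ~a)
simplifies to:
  True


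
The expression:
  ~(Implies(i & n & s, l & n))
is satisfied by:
  {i: True, s: True, n: True, l: False}


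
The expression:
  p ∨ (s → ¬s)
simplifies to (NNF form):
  p ∨ ¬s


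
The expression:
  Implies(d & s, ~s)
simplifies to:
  ~d | ~s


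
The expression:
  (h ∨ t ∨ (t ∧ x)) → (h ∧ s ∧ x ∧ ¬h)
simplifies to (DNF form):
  ¬h ∧ ¬t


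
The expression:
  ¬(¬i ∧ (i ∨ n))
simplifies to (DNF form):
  i ∨ ¬n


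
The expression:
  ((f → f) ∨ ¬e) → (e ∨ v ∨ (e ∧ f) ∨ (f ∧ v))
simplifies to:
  e ∨ v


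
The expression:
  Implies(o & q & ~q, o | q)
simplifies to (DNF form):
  True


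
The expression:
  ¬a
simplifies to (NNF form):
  ¬a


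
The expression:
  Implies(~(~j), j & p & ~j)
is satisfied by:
  {j: False}


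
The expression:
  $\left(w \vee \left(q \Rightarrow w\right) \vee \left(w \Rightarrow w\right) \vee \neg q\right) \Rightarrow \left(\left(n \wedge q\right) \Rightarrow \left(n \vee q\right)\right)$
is always true.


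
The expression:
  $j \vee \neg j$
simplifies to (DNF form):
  $\text{True}$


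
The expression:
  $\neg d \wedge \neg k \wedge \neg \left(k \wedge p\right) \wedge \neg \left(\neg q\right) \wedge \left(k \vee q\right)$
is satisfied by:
  {q: True, d: False, k: False}


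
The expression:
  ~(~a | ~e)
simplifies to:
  a & e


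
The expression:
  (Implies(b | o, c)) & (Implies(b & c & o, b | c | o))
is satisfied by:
  {c: True, b: False, o: False}
  {c: True, o: True, b: False}
  {c: True, b: True, o: False}
  {c: True, o: True, b: True}
  {o: False, b: False, c: False}


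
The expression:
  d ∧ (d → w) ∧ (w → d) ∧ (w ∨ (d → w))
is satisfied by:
  {w: True, d: True}


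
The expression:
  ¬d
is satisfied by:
  {d: False}


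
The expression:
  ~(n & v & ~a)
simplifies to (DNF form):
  a | ~n | ~v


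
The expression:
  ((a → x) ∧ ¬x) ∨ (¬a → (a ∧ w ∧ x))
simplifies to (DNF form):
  a ∨ ¬x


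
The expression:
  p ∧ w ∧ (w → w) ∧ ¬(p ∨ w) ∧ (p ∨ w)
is never true.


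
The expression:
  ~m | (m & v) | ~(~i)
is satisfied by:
  {i: True, v: True, m: False}
  {i: True, m: False, v: False}
  {v: True, m: False, i: False}
  {v: False, m: False, i: False}
  {i: True, v: True, m: True}
  {i: True, m: True, v: False}
  {v: True, m: True, i: False}


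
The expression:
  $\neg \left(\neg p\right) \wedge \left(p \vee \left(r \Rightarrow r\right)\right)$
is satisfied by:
  {p: True}


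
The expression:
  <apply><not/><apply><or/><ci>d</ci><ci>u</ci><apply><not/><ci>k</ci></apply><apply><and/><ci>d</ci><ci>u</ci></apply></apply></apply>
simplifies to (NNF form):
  <apply><and/><ci>k</ci><apply><not/><ci>d</ci></apply><apply><not/><ci>u</ci></apply></apply>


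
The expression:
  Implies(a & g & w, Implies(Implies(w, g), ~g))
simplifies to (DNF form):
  ~a | ~g | ~w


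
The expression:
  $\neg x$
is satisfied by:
  {x: False}


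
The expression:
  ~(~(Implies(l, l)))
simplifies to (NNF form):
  True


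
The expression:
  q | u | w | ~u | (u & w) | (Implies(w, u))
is always true.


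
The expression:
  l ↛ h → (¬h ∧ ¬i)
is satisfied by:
  {h: True, l: False, i: False}
  {l: False, i: False, h: False}
  {i: True, h: True, l: False}
  {i: True, l: False, h: False}
  {h: True, l: True, i: False}
  {l: True, h: False, i: False}
  {i: True, l: True, h: True}


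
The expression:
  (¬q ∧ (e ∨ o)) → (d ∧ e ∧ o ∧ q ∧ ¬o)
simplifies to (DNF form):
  q ∨ (¬e ∧ ¬o)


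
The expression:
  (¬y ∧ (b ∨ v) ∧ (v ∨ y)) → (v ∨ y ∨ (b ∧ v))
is always true.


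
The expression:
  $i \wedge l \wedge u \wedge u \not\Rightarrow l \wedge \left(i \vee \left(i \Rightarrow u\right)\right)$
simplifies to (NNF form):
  $\text{False}$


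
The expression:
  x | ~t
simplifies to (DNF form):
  x | ~t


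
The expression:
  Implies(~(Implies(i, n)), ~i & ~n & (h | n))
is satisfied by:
  {n: True, i: False}
  {i: False, n: False}
  {i: True, n: True}


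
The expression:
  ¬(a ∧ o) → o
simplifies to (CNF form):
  o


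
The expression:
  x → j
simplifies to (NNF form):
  j ∨ ¬x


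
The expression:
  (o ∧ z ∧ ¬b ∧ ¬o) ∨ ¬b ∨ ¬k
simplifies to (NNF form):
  ¬b ∨ ¬k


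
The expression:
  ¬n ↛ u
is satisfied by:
  {u: True, n: False}
  {n: False, u: False}
  {n: True, u: True}


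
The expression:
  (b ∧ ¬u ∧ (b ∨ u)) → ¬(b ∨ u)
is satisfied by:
  {u: True, b: False}
  {b: False, u: False}
  {b: True, u: True}


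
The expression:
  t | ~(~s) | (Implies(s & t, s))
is always true.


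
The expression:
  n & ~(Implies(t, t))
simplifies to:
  False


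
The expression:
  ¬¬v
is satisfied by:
  {v: True}


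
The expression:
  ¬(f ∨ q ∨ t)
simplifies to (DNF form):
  ¬f ∧ ¬q ∧ ¬t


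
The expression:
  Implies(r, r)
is always true.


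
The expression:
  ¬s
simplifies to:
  ¬s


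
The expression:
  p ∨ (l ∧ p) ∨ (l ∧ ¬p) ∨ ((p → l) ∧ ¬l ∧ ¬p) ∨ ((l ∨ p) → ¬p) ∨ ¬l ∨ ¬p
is always true.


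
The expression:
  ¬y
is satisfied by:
  {y: False}


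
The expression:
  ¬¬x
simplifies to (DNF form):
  x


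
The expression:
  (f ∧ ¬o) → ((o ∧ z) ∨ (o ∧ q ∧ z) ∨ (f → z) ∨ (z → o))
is always true.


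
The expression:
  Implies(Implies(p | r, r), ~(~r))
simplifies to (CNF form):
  p | r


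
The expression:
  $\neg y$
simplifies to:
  $\neg y$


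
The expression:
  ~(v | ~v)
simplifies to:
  False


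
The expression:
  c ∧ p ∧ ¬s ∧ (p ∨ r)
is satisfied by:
  {c: True, p: True, s: False}


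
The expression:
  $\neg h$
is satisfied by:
  {h: False}


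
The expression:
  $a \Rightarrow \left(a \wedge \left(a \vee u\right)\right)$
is always true.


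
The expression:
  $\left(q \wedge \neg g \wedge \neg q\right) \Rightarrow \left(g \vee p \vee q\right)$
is always true.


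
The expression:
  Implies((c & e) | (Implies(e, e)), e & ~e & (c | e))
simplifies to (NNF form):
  False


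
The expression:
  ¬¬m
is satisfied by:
  {m: True}


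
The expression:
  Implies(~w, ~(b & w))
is always true.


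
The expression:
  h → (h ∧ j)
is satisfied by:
  {j: True, h: False}
  {h: False, j: False}
  {h: True, j: True}


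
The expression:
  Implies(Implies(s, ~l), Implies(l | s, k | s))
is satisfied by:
  {k: True, s: True, l: False}
  {k: True, l: False, s: False}
  {s: True, l: False, k: False}
  {s: False, l: False, k: False}
  {k: True, s: True, l: True}
  {k: True, l: True, s: False}
  {s: True, l: True, k: False}


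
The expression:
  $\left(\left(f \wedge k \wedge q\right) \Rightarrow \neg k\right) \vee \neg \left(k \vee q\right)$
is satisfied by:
  {k: False, q: False, f: False}
  {f: True, k: False, q: False}
  {q: True, k: False, f: False}
  {f: True, q: True, k: False}
  {k: True, f: False, q: False}
  {f: True, k: True, q: False}
  {q: True, k: True, f: False}


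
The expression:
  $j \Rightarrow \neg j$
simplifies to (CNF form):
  $\neg j$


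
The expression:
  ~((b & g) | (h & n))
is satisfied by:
  {g: False, b: False, h: False, n: False}
  {n: True, g: False, b: False, h: False}
  {h: True, g: False, b: False, n: False}
  {b: True, n: False, g: False, h: False}
  {n: True, b: True, g: False, h: False}
  {h: True, b: True, n: False, g: False}
  {g: True, h: False, b: False, n: False}
  {n: True, g: True, h: False, b: False}
  {h: True, g: True, n: False, b: False}


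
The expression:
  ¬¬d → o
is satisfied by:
  {o: True, d: False}
  {d: False, o: False}
  {d: True, o: True}


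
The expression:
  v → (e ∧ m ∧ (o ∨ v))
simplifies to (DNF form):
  (e ∧ m) ∨ ¬v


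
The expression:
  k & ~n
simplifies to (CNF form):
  k & ~n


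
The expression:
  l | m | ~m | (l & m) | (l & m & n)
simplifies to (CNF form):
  True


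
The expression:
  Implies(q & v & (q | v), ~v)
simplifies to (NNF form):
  ~q | ~v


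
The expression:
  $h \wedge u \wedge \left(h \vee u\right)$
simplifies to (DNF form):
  $h \wedge u$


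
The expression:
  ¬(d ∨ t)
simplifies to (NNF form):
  ¬d ∧ ¬t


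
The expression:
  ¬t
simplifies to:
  ¬t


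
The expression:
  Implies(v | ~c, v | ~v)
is always true.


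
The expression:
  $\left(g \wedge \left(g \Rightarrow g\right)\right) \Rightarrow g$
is always true.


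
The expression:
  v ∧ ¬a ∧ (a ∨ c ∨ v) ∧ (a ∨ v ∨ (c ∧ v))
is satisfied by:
  {v: True, a: False}


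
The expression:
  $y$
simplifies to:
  $y$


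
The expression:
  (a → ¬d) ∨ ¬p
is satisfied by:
  {p: False, d: False, a: False}
  {a: True, p: False, d: False}
  {d: True, p: False, a: False}
  {a: True, d: True, p: False}
  {p: True, a: False, d: False}
  {a: True, p: True, d: False}
  {d: True, p: True, a: False}


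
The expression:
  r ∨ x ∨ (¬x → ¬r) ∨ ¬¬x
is always true.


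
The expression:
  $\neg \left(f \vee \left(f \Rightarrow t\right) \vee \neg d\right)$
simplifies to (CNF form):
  $\text{False}$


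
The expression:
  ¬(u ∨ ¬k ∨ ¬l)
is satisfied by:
  {k: True, l: True, u: False}


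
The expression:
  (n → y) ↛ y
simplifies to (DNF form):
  ¬n ∧ ¬y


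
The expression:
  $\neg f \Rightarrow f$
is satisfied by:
  {f: True}


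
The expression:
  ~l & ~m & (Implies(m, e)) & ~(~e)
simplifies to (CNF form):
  e & ~l & ~m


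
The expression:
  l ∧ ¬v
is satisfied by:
  {l: True, v: False}


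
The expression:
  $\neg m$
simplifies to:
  $\neg m$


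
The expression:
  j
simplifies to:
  j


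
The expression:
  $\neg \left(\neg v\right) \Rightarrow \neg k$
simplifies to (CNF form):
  $\neg k \vee \neg v$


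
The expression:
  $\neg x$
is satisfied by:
  {x: False}


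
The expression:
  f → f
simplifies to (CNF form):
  True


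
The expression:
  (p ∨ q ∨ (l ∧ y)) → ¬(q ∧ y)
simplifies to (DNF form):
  ¬q ∨ ¬y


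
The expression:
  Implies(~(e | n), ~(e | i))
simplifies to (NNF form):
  e | n | ~i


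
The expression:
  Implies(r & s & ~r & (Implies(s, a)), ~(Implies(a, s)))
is always true.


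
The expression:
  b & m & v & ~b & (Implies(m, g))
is never true.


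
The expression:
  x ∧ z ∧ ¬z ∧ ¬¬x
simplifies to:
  False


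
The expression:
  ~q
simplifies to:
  ~q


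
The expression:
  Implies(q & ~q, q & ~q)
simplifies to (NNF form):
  True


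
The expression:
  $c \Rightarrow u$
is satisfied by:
  {u: True, c: False}
  {c: False, u: False}
  {c: True, u: True}


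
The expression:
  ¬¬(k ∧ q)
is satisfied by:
  {q: True, k: True}


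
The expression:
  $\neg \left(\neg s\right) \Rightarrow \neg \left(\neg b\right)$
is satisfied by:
  {b: True, s: False}
  {s: False, b: False}
  {s: True, b: True}


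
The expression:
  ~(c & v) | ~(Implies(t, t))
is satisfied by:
  {v: False, c: False}
  {c: True, v: False}
  {v: True, c: False}


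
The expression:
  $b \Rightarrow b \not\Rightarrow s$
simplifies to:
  $\neg b \vee \neg s$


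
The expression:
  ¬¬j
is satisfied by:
  {j: True}


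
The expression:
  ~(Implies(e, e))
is never true.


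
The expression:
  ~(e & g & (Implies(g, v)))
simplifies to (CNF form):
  ~e | ~g | ~v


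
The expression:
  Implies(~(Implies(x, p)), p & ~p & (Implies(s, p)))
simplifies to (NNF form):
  p | ~x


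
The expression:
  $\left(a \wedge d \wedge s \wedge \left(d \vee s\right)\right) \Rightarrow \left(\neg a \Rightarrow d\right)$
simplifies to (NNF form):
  $\text{True}$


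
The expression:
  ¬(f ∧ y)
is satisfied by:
  {y: False, f: False}
  {f: True, y: False}
  {y: True, f: False}


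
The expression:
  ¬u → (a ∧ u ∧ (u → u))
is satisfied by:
  {u: True}


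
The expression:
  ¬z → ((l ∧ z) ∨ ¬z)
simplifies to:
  True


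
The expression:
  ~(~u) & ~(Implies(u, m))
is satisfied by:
  {u: True, m: False}


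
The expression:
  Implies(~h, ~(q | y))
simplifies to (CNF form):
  (h | ~q) & (h | ~y)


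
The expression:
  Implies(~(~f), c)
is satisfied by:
  {c: True, f: False}
  {f: False, c: False}
  {f: True, c: True}


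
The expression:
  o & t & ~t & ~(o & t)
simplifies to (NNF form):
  False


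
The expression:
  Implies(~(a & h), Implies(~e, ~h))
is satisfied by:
  {a: True, e: True, h: False}
  {a: True, h: False, e: False}
  {e: True, h: False, a: False}
  {e: False, h: False, a: False}
  {a: True, e: True, h: True}
  {a: True, h: True, e: False}
  {e: True, h: True, a: False}


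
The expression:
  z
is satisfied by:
  {z: True}


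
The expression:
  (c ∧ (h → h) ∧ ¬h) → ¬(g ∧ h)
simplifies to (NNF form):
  True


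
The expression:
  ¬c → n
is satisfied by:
  {n: True, c: True}
  {n: True, c: False}
  {c: True, n: False}


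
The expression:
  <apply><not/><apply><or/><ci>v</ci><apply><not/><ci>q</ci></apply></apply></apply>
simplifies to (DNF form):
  <apply><and/><ci>q</ci><apply><not/><ci>v</ci></apply></apply>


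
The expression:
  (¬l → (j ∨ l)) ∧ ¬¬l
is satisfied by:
  {l: True}


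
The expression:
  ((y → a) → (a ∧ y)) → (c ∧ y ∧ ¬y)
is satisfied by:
  {y: False}


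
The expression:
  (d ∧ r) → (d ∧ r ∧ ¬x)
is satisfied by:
  {d: False, x: False, r: False}
  {r: True, d: False, x: False}
  {x: True, d: False, r: False}
  {r: True, x: True, d: False}
  {d: True, r: False, x: False}
  {r: True, d: True, x: False}
  {x: True, d: True, r: False}


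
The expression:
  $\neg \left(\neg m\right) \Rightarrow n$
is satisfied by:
  {n: True, m: False}
  {m: False, n: False}
  {m: True, n: True}


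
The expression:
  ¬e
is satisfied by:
  {e: False}


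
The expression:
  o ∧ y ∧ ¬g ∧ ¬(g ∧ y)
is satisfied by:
  {o: True, y: True, g: False}


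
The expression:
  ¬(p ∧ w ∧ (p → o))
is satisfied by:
  {p: False, o: False, w: False}
  {w: True, p: False, o: False}
  {o: True, p: False, w: False}
  {w: True, o: True, p: False}
  {p: True, w: False, o: False}
  {w: True, p: True, o: False}
  {o: True, p: True, w: False}


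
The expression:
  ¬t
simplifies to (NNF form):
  ¬t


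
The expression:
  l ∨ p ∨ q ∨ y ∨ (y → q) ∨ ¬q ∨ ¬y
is always true.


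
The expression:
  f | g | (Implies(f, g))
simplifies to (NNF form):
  True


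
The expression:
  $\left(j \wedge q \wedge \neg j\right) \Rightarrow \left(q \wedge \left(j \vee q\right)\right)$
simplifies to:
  $\text{True}$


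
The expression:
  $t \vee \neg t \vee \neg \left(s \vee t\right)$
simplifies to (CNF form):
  $\text{True}$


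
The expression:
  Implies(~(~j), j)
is always true.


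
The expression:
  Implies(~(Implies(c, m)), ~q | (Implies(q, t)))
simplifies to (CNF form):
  m | t | ~c | ~q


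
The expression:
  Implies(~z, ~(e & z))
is always true.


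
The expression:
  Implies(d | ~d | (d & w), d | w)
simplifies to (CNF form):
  d | w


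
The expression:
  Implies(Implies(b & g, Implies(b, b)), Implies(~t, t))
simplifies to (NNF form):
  t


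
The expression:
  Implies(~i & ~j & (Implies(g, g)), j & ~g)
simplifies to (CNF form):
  i | j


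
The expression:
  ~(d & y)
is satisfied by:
  {d: False, y: False}
  {y: True, d: False}
  {d: True, y: False}


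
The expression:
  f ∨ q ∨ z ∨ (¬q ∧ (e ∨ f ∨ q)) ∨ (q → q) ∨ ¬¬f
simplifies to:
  True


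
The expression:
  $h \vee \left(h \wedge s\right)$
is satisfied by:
  {h: True}


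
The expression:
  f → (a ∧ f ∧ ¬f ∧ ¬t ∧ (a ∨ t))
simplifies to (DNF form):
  ¬f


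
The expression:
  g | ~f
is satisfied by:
  {g: True, f: False}
  {f: False, g: False}
  {f: True, g: True}


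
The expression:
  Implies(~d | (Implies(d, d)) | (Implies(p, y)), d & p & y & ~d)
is never true.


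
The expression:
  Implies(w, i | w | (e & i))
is always true.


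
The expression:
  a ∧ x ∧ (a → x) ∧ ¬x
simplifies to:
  False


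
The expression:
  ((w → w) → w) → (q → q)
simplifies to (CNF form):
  True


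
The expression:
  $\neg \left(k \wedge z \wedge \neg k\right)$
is always true.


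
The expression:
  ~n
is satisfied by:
  {n: False}


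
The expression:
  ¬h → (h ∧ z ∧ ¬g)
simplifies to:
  h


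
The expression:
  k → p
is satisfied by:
  {p: True, k: False}
  {k: False, p: False}
  {k: True, p: True}


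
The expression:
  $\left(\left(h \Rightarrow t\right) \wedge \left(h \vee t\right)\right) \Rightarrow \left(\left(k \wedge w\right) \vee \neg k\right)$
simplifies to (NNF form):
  $w \vee \neg k \vee \neg t$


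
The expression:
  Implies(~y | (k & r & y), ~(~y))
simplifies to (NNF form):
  y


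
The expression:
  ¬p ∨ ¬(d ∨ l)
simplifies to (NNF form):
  (¬d ∧ ¬l) ∨ ¬p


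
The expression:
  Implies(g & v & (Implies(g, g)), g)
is always true.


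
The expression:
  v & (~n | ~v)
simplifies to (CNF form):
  v & ~n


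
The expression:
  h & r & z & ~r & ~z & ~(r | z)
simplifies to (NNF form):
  False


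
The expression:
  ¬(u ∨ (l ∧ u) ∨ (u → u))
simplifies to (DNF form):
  False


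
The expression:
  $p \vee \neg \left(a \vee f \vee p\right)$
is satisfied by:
  {p: True, a: False, f: False}
  {f: True, p: True, a: False}
  {p: True, a: True, f: False}
  {f: True, p: True, a: True}
  {f: False, a: False, p: False}


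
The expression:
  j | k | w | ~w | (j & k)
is always true.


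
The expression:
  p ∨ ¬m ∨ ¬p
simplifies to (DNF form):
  True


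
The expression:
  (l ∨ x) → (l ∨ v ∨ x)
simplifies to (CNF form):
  True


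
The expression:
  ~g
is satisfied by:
  {g: False}


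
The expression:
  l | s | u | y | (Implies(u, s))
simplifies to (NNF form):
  True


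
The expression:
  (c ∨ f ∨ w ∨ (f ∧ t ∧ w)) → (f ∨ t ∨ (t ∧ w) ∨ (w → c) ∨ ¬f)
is always true.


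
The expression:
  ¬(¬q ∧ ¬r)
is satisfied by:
  {r: True, q: True}
  {r: True, q: False}
  {q: True, r: False}


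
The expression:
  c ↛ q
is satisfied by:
  {c: True, q: False}


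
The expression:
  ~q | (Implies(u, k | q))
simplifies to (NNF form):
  True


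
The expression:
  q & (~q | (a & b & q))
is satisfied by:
  {a: True, b: True, q: True}


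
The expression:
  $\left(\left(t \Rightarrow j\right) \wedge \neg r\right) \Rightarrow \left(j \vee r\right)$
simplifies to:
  $j \vee r \vee t$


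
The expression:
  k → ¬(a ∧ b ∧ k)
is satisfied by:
  {k: False, a: False, b: False}
  {b: True, k: False, a: False}
  {a: True, k: False, b: False}
  {b: True, a: True, k: False}
  {k: True, b: False, a: False}
  {b: True, k: True, a: False}
  {a: True, k: True, b: False}


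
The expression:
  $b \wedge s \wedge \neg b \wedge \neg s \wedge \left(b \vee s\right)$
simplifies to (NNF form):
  $\text{False}$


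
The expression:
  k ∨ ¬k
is always true.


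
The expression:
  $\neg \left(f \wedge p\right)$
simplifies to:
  $\neg f \vee \neg p$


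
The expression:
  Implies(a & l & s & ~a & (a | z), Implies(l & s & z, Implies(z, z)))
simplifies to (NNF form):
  True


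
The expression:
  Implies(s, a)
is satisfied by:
  {a: True, s: False}
  {s: False, a: False}
  {s: True, a: True}


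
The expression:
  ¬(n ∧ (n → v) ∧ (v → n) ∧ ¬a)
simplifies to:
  a ∨ ¬n ∨ ¬v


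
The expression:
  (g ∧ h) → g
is always true.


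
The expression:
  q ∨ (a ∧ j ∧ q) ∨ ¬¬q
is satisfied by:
  {q: True}


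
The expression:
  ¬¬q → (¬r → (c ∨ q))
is always true.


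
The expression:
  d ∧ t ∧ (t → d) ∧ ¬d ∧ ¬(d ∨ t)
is never true.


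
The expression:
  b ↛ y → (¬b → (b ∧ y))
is always true.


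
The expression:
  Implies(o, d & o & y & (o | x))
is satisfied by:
  {d: True, y: True, o: False}
  {d: True, y: False, o: False}
  {y: True, d: False, o: False}
  {d: False, y: False, o: False}
  {d: True, o: True, y: True}


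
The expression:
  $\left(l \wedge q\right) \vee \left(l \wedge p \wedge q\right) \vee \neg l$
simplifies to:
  $q \vee \neg l$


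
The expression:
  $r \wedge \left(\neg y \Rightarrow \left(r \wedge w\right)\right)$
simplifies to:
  $r \wedge \left(w \vee y\right)$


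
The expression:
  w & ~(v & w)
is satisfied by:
  {w: True, v: False}


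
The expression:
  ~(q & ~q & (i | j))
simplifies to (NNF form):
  True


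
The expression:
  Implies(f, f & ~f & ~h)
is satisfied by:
  {f: False}


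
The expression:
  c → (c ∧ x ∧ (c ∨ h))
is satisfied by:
  {x: True, c: False}
  {c: False, x: False}
  {c: True, x: True}


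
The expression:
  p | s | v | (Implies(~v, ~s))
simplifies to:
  True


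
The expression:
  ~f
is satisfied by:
  {f: False}


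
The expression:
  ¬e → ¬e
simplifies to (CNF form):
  True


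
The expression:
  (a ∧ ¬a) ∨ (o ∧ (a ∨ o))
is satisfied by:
  {o: True}


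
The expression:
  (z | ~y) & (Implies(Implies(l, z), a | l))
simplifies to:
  (a & z) | (l & z) | (a & ~y) | (l & ~y)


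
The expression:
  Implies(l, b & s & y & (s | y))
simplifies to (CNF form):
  (b | ~l) & (s | ~l) & (y | ~l)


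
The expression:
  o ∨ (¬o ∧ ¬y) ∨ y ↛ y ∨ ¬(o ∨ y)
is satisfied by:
  {o: True, y: False}
  {y: False, o: False}
  {y: True, o: True}


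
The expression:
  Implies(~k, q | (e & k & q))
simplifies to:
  k | q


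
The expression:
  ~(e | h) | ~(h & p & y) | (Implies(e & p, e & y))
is always true.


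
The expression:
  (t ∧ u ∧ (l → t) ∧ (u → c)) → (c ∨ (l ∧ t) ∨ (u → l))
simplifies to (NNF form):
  True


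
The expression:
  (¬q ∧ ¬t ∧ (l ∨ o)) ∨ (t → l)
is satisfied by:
  {l: True, t: False}
  {t: False, l: False}
  {t: True, l: True}


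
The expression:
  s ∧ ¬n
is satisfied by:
  {s: True, n: False}


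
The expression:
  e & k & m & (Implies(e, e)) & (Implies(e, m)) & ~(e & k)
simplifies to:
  False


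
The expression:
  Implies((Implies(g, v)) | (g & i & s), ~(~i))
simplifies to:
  i | (g & ~v)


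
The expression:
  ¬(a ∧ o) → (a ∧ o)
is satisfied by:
  {a: True, o: True}


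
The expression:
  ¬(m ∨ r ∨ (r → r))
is never true.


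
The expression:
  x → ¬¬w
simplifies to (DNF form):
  w ∨ ¬x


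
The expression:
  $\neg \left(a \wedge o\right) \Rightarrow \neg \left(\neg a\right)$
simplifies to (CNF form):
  $a$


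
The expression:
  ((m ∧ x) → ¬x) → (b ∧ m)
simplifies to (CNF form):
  m ∧ (b ∨ x)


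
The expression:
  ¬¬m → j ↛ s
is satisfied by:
  {j: True, s: False, m: False}
  {s: False, m: False, j: False}
  {j: True, s: True, m: False}
  {s: True, j: False, m: False}
  {m: True, j: True, s: False}


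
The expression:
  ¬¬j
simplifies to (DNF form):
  j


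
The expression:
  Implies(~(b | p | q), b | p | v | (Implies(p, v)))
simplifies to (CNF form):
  True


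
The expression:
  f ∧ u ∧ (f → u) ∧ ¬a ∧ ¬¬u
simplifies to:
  f ∧ u ∧ ¬a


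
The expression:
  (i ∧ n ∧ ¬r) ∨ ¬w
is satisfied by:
  {i: True, n: True, r: False, w: False}
  {i: True, r: False, n: False, w: False}
  {n: True, i: False, r: False, w: False}
  {i: False, r: False, n: False, w: False}
  {i: True, n: True, r: True, w: False}
  {i: True, r: True, n: False, w: False}
  {n: True, r: True, i: False, w: False}
  {r: True, i: False, n: False, w: False}
  {w: True, i: True, n: True, r: False}


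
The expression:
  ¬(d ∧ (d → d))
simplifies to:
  ¬d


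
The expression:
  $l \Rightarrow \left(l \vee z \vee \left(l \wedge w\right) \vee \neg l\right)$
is always true.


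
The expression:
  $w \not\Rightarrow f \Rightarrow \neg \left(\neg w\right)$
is always true.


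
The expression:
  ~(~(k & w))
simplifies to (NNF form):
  k & w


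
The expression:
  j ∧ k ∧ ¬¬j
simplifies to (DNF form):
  j ∧ k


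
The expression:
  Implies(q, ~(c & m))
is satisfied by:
  {m: False, q: False, c: False}
  {c: True, m: False, q: False}
  {q: True, m: False, c: False}
  {c: True, q: True, m: False}
  {m: True, c: False, q: False}
  {c: True, m: True, q: False}
  {q: True, m: True, c: False}


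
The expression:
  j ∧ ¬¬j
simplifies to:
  j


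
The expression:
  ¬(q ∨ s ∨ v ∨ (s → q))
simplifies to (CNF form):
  False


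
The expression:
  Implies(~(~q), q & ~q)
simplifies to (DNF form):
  ~q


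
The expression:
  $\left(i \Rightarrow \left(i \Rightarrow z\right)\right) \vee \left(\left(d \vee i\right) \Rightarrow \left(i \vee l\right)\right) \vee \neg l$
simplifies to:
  $\text{True}$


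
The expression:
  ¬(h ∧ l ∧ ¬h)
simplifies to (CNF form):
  True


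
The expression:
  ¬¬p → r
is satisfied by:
  {r: True, p: False}
  {p: False, r: False}
  {p: True, r: True}


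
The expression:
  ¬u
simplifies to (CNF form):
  ¬u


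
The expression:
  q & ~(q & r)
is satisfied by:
  {q: True, r: False}


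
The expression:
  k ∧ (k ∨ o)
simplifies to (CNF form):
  k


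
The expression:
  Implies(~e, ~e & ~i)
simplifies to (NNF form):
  e | ~i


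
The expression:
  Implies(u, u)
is always true.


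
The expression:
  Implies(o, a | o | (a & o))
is always true.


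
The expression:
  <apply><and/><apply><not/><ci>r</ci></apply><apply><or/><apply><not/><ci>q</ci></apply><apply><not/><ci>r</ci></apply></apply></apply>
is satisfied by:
  {r: False}


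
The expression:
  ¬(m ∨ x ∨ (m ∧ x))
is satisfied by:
  {x: False, m: False}


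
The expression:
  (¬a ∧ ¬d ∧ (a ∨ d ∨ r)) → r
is always true.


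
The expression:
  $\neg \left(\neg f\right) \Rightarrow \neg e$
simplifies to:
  $\neg e \vee \neg f$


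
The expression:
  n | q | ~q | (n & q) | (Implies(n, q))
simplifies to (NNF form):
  True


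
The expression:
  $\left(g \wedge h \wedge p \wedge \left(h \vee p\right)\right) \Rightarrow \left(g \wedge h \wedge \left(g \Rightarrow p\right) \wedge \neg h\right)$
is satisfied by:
  {p: False, g: False, h: False}
  {h: True, p: False, g: False}
  {g: True, p: False, h: False}
  {h: True, g: True, p: False}
  {p: True, h: False, g: False}
  {h: True, p: True, g: False}
  {g: True, p: True, h: False}


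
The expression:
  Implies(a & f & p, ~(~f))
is always true.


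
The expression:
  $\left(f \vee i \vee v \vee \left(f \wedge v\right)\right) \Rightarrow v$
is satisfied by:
  {v: True, i: False, f: False}
  {f: True, v: True, i: False}
  {v: True, i: True, f: False}
  {f: True, v: True, i: True}
  {f: False, i: False, v: False}


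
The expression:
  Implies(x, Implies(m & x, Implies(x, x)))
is always true.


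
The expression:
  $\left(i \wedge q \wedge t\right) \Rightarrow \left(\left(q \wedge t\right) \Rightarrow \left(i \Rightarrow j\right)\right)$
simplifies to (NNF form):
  $j \vee \neg i \vee \neg q \vee \neg t$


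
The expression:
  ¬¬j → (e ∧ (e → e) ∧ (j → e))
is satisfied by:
  {e: True, j: False}
  {j: False, e: False}
  {j: True, e: True}


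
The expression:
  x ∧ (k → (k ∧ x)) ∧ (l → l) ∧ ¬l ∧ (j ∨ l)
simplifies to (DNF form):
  j ∧ x ∧ ¬l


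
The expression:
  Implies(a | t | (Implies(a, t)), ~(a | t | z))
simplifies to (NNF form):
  ~a & ~t & ~z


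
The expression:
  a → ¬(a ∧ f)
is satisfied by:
  {a: False, f: False}
  {f: True, a: False}
  {a: True, f: False}


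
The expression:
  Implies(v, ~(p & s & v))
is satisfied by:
  {s: False, v: False, p: False}
  {p: True, s: False, v: False}
  {v: True, s: False, p: False}
  {p: True, v: True, s: False}
  {s: True, p: False, v: False}
  {p: True, s: True, v: False}
  {v: True, s: True, p: False}


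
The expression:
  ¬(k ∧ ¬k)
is always true.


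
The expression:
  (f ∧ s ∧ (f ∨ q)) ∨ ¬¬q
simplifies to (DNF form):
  q ∨ (f ∧ s)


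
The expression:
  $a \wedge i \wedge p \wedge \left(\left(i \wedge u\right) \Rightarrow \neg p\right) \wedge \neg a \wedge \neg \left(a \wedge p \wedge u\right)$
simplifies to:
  $\text{False}$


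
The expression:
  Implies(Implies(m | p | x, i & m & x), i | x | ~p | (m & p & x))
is always true.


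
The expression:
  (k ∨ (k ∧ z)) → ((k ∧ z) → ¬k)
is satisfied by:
  {k: False, z: False}
  {z: True, k: False}
  {k: True, z: False}


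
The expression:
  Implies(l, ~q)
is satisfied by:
  {l: False, q: False}
  {q: True, l: False}
  {l: True, q: False}


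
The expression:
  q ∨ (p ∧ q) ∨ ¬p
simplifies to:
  q ∨ ¬p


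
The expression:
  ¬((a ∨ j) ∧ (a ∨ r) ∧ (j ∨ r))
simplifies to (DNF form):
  (¬a ∧ ¬j) ∨ (¬a ∧ ¬r) ∨ (¬j ∧ ¬r)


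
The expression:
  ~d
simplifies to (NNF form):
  ~d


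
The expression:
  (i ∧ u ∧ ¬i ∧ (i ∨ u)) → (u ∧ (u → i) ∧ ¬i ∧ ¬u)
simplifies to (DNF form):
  True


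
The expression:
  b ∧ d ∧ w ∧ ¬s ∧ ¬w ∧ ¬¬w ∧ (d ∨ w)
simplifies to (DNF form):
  False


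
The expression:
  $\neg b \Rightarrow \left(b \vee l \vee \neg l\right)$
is always true.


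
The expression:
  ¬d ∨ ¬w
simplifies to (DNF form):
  ¬d ∨ ¬w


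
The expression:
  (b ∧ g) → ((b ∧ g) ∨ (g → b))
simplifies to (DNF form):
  True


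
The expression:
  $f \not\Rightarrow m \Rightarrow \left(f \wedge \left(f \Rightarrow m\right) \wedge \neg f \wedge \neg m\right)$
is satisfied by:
  {m: True, f: False}
  {f: False, m: False}
  {f: True, m: True}


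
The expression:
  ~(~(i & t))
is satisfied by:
  {t: True, i: True}


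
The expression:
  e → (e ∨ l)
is always true.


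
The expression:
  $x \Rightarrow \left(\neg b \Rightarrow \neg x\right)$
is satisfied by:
  {b: True, x: False}
  {x: False, b: False}
  {x: True, b: True}


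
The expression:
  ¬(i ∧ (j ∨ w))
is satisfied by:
  {w: False, i: False, j: False}
  {j: True, w: False, i: False}
  {w: True, j: False, i: False}
  {j: True, w: True, i: False}
  {i: True, j: False, w: False}


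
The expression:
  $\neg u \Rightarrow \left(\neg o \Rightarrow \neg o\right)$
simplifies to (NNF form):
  $\text{True}$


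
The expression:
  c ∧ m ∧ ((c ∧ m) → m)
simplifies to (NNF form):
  c ∧ m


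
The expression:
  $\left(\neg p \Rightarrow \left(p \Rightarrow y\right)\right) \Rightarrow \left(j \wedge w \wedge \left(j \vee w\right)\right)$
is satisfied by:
  {j: True, w: True}


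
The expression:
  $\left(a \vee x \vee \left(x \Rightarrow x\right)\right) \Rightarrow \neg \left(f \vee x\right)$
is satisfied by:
  {x: False, f: False}


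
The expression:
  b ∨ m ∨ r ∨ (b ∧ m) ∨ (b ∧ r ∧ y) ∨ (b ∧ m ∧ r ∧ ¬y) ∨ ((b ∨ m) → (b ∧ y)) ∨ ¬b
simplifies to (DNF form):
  True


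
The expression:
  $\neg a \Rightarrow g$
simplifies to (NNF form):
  $a \vee g$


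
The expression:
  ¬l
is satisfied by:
  {l: False}


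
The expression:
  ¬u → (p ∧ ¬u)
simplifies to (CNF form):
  p ∨ u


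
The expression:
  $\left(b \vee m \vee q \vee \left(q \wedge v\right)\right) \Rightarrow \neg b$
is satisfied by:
  {b: False}


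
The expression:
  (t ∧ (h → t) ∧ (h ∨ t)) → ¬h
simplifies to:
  ¬h ∨ ¬t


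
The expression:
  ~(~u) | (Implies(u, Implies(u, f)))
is always true.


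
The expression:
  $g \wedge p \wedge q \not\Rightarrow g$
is never true.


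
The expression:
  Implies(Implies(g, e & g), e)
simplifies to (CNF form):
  e | g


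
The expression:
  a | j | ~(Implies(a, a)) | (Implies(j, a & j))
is always true.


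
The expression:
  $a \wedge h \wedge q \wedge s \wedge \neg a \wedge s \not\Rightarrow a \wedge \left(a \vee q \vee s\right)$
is never true.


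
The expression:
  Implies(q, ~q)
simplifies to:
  ~q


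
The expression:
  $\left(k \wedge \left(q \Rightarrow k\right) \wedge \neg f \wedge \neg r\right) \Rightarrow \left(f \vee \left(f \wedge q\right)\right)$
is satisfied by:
  {r: True, f: True, k: False}
  {r: True, f: False, k: False}
  {f: True, r: False, k: False}
  {r: False, f: False, k: False}
  {r: True, k: True, f: True}
  {r: True, k: True, f: False}
  {k: True, f: True, r: False}


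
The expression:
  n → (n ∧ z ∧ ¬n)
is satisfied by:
  {n: False}


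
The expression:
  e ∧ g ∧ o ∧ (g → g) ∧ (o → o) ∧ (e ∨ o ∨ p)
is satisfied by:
  {g: True, e: True, o: True}


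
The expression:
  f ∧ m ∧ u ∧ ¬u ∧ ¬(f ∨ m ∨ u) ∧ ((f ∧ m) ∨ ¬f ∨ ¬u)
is never true.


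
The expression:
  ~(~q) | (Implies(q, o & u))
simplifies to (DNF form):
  True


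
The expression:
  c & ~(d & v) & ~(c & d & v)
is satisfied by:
  {c: True, v: False, d: False}
  {c: True, d: True, v: False}
  {c: True, v: True, d: False}


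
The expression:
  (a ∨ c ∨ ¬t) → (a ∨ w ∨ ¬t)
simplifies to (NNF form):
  a ∨ w ∨ ¬c ∨ ¬t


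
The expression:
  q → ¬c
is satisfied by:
  {c: False, q: False}
  {q: True, c: False}
  {c: True, q: False}


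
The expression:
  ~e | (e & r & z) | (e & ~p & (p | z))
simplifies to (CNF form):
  (z | ~e) & (r | z | ~e) & (r | ~e | ~p) & (z | ~e | ~p)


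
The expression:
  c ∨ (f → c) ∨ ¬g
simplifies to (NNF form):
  c ∨ ¬f ∨ ¬g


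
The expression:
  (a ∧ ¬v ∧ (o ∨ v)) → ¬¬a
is always true.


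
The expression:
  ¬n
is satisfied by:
  {n: False}


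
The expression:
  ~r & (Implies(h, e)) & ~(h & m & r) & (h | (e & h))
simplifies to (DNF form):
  e & h & ~r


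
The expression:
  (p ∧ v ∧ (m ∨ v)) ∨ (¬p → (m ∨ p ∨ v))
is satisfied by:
  {m: True, v: True, p: True}
  {m: True, v: True, p: False}
  {m: True, p: True, v: False}
  {m: True, p: False, v: False}
  {v: True, p: True, m: False}
  {v: True, p: False, m: False}
  {p: True, v: False, m: False}


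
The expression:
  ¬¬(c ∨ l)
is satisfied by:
  {c: True, l: True}
  {c: True, l: False}
  {l: True, c: False}


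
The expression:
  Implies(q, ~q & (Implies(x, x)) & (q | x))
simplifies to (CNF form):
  ~q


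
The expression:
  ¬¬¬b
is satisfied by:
  {b: False}


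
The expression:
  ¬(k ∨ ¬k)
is never true.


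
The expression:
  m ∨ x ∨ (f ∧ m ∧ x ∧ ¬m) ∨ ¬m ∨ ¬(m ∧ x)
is always true.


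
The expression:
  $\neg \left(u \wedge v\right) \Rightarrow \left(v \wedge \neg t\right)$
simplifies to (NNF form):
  $v \wedge \left(u \vee \neg t\right)$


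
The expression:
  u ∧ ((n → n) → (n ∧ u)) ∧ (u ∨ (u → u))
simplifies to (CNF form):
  n ∧ u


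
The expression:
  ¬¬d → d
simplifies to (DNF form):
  True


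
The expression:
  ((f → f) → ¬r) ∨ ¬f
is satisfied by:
  {r: False, f: False}
  {f: True, r: False}
  {r: True, f: False}


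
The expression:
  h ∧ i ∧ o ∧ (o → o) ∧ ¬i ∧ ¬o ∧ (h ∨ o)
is never true.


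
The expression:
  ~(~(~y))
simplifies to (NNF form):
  ~y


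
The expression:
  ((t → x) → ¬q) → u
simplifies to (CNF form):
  (q ∨ u) ∧ (q ∨ u ∨ x) ∧ (q ∨ u ∨ ¬t) ∧ (u ∨ x ∨ ¬t)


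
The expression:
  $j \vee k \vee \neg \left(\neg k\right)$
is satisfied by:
  {k: True, j: True}
  {k: True, j: False}
  {j: True, k: False}


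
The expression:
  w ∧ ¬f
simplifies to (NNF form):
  w ∧ ¬f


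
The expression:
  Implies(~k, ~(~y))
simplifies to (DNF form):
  k | y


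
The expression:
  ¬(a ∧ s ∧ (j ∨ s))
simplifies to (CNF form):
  ¬a ∨ ¬s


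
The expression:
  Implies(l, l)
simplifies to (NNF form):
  True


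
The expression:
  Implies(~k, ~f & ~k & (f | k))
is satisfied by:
  {k: True}


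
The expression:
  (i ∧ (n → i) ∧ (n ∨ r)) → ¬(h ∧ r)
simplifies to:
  ¬h ∨ ¬i ∨ ¬r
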